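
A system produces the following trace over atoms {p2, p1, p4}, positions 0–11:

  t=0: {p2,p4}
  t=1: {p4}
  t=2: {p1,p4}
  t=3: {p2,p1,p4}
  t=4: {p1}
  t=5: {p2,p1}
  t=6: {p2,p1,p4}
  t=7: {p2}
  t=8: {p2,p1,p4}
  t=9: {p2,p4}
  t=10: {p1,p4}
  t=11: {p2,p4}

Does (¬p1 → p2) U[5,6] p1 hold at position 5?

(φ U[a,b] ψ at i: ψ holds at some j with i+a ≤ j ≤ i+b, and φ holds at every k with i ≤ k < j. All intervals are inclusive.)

Need some j in [10,11] with p1, and (¬p1 → p2) at every k in [5,j-1].
  j=10: p1 holds; (¬p1 → p2) holds at every k in [5,9] → satisfied.

True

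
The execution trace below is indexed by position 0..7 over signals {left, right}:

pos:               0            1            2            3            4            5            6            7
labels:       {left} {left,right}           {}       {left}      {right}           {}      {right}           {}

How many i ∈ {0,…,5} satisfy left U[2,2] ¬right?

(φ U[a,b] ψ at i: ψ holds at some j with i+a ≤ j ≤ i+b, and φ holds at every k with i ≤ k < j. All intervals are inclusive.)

Evaluate at each i in [0,5]:
  i=0: ✓ (rhs at j=2; lhs holds on [0,1])
  i=1: ✗ (lhs fails at k=2 before rhs at j=3)
  i=2: ✗ (no rhs in [4,4])
  i=3: ✗ (lhs fails at k=4 before rhs at j=5)
  i=4: ✗ (no rhs in [6,6])
  i=5: ✗ (lhs fails at k=5 before rhs at j=7)
Positions where it holds: {0} → 1.

1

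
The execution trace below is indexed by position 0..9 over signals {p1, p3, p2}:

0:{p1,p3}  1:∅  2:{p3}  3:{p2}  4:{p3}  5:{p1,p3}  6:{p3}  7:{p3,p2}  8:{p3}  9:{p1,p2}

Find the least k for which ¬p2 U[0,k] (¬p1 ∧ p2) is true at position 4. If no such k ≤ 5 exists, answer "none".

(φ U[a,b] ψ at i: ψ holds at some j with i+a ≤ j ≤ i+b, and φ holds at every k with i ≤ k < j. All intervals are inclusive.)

3

Need earliest j ≥ 4 with (¬p1 ∧ p2), and ¬p2 at every k in [4,j-1].
  j=4: rhs fails.
  j=5: rhs fails.
  j=6: rhs fails.
  j=7: rhs holds; lhs holds on [4,6]. k = 3.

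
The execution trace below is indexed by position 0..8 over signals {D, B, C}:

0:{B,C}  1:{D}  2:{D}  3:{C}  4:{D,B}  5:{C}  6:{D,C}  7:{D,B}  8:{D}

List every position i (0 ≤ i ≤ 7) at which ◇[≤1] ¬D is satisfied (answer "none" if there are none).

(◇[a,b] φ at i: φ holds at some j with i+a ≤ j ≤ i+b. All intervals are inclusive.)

0, 2, 3, 4, 5

Evaluate at each i in [0,7]:
  i=0: ✓ (witness j=0)
  i=1: ✗ (none in [1,2])
  i=2: ✓ (witness j=3)
  i=3: ✓ (witness j=3)
  i=4: ✓ (witness j=5)
  i=5: ✓ (witness j=5)
  i=6: ✗ (none in [6,7])
  i=7: ✗ (none in [7,8])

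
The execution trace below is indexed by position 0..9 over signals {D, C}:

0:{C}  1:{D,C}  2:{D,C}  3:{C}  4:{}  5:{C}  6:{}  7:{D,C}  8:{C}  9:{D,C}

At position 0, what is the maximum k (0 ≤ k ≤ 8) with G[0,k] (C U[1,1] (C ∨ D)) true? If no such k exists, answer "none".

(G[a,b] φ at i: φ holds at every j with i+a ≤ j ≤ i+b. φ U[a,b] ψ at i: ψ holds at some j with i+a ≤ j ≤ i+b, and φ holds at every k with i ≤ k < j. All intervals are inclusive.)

2

(C U[1,1] (C ∨ D)) must hold from j=0 onward; find where it first fails.
  j=0: holds
  j=1: holds
  j=2: holds
  j=3: fails
Holds on [0,2], so largest k = 2.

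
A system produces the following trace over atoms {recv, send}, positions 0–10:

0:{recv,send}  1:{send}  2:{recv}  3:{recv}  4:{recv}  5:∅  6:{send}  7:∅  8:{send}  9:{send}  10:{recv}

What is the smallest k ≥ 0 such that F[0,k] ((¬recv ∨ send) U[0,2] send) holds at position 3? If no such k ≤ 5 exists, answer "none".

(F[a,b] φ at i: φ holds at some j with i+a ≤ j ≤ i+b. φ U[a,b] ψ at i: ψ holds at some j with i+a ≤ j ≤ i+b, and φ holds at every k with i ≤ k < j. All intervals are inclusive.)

Scan j = 3,4,… for ((¬recv ∨ send) U[0,2] send):
  j=3: fails
  j=4: fails
  j=5: holds
First hit at j=5, so smallest k = 5-3 = 2.

2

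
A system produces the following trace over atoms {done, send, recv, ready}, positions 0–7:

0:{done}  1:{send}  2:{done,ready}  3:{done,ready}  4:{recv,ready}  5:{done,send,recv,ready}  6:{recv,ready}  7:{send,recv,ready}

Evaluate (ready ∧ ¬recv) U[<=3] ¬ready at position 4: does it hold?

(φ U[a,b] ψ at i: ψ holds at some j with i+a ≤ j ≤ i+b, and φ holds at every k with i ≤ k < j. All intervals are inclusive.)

Need some j in [4,7] with ¬ready, and (ready ∧ ¬recv) at every k in [4,j-1].
  j=4: ¬ready false.
  j=5: ¬ready false.
  j=6: ¬ready false.
  j=7: ¬ready false.
No j in the window works → until fails.

No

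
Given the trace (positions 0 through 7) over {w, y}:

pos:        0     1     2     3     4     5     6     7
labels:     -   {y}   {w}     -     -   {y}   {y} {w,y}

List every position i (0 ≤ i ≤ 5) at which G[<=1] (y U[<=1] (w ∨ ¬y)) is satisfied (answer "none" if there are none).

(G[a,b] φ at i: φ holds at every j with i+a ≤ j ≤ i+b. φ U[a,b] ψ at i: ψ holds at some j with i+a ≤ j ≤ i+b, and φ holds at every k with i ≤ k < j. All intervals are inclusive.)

0, 1, 2, 3

Evaluate at each i in [0,5]:
  i=0: ✓ (all of [0,1])
  i=1: ✓ (all of [1,2])
  i=2: ✓ (all of [2,3])
  i=3: ✓ (all of [3,4])
  i=4: ✗ (fails at j=5)
  i=5: ✗ (fails at j=5)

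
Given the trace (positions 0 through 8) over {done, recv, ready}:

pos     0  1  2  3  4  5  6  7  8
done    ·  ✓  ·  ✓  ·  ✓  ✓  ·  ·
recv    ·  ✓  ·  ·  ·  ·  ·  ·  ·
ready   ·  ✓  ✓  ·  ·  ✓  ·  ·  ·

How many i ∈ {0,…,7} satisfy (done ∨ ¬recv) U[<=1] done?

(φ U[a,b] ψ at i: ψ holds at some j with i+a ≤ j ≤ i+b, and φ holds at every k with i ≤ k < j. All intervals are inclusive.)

7

Evaluate at each i in [0,7]:
  i=0: ✓ (rhs at j=1; lhs holds on [0,0])
  i=1: ✓ (rhs at j=1)
  i=2: ✓ (rhs at j=3; lhs holds on [2,2])
  i=3: ✓ (rhs at j=3)
  i=4: ✓ (rhs at j=5; lhs holds on [4,4])
  i=5: ✓ (rhs at j=5)
  i=6: ✓ (rhs at j=6)
  i=7: ✗ (no rhs in [7,8])
Positions where it holds: {0, 1, 2, 3, 4, 5, 6} → 7.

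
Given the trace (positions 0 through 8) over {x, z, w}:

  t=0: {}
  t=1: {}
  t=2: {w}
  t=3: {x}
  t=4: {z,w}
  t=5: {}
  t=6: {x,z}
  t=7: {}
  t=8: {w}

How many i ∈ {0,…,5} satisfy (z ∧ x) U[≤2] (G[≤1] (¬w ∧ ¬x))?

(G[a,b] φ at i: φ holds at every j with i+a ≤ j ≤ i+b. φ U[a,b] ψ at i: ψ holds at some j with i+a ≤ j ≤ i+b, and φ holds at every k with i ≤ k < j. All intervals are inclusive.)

Evaluate at each i in [0,5]:
  i=0: ✓ (rhs at j=0)
  i=1: ✗ (no rhs in [1,3])
  i=2: ✗ (no rhs in [2,4])
  i=3: ✗ (no rhs in [3,5])
  i=4: ✗ (no rhs in [4,6])
  i=5: ✗ (no rhs in [5,7])
Positions where it holds: {0} → 1.

1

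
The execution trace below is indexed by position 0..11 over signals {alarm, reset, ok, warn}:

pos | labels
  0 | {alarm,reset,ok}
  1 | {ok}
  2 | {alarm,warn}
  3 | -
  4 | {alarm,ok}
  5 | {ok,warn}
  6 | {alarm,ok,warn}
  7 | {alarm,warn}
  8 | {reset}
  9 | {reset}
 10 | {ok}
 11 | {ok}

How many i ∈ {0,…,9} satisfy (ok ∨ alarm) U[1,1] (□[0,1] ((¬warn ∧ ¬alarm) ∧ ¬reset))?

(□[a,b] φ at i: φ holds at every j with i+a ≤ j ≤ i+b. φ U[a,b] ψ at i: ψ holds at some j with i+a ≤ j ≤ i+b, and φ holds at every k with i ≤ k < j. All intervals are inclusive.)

Evaluate at each i in [0,9]:
  i=0: ✗ (no rhs in [1,1])
  i=1: ✗ (no rhs in [2,2])
  i=2: ✗ (no rhs in [3,3])
  i=3: ✗ (no rhs in [4,4])
  i=4: ✗ (no rhs in [5,5])
  i=5: ✗ (no rhs in [6,6])
  i=6: ✗ (no rhs in [7,7])
  i=7: ✗ (no rhs in [8,8])
  i=8: ✗ (no rhs in [9,9])
  i=9: ✗ (lhs fails at k=9 before rhs at j=10)
Positions where it holds: {} → 0.

0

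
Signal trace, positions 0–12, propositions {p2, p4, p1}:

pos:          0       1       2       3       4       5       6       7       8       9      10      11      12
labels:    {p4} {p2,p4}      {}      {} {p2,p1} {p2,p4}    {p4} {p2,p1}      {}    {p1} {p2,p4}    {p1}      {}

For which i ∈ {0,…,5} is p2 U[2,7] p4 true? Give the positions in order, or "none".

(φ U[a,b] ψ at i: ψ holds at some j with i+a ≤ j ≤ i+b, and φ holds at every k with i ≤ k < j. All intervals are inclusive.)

Evaluate at each i in [0,5]:
  i=0: ✗ (lhs fails at k=0 before rhs at j=5)
  i=1: ✗ (lhs fails at k=2 before rhs at j=5)
  i=2: ✗ (lhs fails at k=2 before rhs at j=5)
  i=3: ✗ (lhs fails at k=3 before rhs at j=5)
  i=4: ✓ (rhs at j=6; lhs holds on [4,5])
  i=5: ✗ (lhs fails at k=6 before rhs at j=10)

4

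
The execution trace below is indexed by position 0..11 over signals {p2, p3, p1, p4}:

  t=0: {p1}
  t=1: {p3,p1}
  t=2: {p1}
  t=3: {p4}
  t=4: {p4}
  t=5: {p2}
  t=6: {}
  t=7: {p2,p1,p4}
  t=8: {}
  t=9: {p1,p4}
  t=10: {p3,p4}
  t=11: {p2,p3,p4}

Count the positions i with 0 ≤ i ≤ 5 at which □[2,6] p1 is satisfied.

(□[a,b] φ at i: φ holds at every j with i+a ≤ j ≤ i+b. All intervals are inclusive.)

Evaluate at each i in [0,5]:
  i=0: ✗ (fails at j=3)
  i=1: ✗ (fails at j=3)
  i=2: ✗ (fails at j=4)
  i=3: ✗ (fails at j=5)
  i=4: ✗ (fails at j=6)
  i=5: ✗ (fails at j=8)
Positions where it holds: {} → 0.

0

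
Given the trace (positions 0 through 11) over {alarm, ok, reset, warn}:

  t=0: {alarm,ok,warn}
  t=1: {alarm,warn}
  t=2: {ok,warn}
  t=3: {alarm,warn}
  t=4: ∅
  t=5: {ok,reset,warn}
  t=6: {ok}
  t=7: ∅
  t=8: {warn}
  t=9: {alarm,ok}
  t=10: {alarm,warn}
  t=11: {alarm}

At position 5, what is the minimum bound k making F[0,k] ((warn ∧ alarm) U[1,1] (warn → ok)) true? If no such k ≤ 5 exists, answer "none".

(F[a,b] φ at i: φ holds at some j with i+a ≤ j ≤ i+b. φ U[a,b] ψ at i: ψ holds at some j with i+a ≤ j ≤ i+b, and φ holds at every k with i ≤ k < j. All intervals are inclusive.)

Scan j = 5,6,… for ((warn ∧ alarm) U[1,1] (warn → ok)):
  j=5: fails
  j=6: fails
  j=7: fails
  j=8: fails
  j=9: fails
  j=10: holds
First hit at j=10, so smallest k = 10-5 = 5.

5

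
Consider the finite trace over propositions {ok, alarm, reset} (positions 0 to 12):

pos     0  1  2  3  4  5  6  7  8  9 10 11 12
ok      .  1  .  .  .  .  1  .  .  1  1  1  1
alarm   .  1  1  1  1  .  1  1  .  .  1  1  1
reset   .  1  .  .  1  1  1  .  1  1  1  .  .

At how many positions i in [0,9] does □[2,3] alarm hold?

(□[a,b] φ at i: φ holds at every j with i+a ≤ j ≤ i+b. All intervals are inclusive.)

5

Evaluate at each i in [0,9]:
  i=0: ✓ (all of [2,3])
  i=1: ✓ (all of [3,4])
  i=2: ✗ (fails at j=5)
  i=3: ✗ (fails at j=5)
  i=4: ✓ (all of [6,7])
  i=5: ✗ (fails at j=8)
  i=6: ✗ (fails at j=8)
  i=7: ✗ (fails at j=9)
  i=8: ✓ (all of [10,11])
  i=9: ✓ (all of [11,12])
Positions where it holds: {0, 1, 4, 8, 9} → 5.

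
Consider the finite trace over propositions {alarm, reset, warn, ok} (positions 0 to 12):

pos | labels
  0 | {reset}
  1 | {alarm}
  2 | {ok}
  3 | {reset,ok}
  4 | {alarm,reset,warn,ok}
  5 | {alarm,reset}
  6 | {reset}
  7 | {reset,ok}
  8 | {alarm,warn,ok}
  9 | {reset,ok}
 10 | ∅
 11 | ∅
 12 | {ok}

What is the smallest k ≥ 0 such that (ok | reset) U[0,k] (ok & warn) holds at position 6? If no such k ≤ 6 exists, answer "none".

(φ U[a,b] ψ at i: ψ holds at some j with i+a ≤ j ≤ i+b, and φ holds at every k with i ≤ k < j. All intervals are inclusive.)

Need earliest j ≥ 6 with (ok & warn), and (ok | reset) at every k in [6,j-1].
  j=6: rhs fails.
  j=7: rhs fails.
  j=8: rhs holds; lhs holds on [6,7]. k = 2.

2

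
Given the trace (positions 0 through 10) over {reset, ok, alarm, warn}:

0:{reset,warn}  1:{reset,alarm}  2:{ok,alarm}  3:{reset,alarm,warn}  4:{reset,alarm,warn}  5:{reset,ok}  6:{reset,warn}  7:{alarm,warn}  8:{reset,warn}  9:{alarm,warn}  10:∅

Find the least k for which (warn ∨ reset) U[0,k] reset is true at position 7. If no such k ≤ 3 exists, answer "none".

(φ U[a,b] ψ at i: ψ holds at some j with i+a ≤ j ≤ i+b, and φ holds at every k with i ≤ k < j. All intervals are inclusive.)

Need earliest j ≥ 7 with reset, and (warn ∨ reset) at every k in [7,j-1].
  j=7: rhs fails.
  j=8: rhs holds; lhs holds on [7,7]. k = 1.

1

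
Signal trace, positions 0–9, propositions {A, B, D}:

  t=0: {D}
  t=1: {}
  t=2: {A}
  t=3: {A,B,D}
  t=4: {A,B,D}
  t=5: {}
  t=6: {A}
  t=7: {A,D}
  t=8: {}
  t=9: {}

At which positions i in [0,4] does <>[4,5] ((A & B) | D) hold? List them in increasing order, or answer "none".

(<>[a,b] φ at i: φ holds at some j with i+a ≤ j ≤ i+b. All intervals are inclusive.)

Evaluate at each i in [0,4]:
  i=0: ✓ (witness j=4)
  i=1: ✗ (none in [5,6])
  i=2: ✓ (witness j=7)
  i=3: ✓ (witness j=7)
  i=4: ✗ (none in [8,9])

0, 2, 3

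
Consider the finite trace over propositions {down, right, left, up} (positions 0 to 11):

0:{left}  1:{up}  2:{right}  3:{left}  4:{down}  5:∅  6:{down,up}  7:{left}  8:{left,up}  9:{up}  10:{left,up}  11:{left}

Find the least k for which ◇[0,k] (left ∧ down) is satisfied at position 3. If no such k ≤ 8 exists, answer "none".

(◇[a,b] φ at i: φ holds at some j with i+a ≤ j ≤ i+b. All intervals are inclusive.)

none

Scan j = 3,4,… for (left ∧ down):
  j=3: fails
  j=4: fails
  j=5: fails
  j=6: fails
  j=7: fails
  j=8: fails
  j=9: fails
  j=10: fails
  j=11: fails
No j in [3,11] satisfies it → none.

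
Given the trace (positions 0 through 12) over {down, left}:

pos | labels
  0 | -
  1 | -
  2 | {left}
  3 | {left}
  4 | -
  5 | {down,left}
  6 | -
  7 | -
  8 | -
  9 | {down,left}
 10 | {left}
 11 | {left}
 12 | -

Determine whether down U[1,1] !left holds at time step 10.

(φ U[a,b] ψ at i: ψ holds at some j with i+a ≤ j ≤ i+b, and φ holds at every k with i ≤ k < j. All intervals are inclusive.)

Need some j in [11,11] with !left, and down at every k in [10,j-1].
  j=11: !left false.
No j in the window works → until fails.

Does not hold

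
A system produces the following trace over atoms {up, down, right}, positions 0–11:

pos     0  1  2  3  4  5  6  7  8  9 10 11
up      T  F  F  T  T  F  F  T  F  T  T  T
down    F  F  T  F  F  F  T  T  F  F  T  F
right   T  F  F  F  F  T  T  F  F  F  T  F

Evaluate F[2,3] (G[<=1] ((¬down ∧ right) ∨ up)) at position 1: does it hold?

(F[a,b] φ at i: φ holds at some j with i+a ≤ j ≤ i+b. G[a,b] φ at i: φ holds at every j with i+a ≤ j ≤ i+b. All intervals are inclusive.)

Holds

Check G[<=1] ((¬down ∧ right) ∨ up) at each j in [3,4]:
  j=3: holds on [3,4]
  j=4: holds on [4,5]
Found at j=3 → formula holds.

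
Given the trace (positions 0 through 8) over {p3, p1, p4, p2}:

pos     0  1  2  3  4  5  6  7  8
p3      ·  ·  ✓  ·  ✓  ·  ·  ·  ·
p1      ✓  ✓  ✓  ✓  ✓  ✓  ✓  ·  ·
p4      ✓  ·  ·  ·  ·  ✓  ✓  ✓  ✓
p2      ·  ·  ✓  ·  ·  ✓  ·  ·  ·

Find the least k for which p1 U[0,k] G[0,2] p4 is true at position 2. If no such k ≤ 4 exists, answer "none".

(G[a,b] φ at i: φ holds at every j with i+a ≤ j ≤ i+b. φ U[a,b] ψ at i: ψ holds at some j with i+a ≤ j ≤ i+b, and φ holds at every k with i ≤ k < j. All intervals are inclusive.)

Need earliest j ≥ 2 with G[0,2] p4, and p1 at every k in [2,j-1].
  j=2: rhs fails.
  j=3: rhs fails.
  j=4: rhs fails.
  j=5: rhs holds; lhs holds on [2,4]. k = 3.

3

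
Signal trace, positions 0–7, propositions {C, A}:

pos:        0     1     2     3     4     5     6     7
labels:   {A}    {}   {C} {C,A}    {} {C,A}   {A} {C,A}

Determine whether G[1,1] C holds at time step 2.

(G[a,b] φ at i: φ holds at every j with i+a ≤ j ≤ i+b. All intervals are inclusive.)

Check C at every j in [3,3]:
  j=3: true
All positions satisfy it → formula holds.

Holds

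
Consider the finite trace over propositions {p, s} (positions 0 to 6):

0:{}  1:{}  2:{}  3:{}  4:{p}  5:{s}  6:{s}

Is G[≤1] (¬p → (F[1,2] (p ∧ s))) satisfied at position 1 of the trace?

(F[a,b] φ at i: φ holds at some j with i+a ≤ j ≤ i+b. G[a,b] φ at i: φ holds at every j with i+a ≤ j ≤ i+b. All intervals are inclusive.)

No

Check (¬p → (F[1,2] (p ∧ s))) at every j in [1,2]:
  j=1: antecedent true; consequent fails (none in [2,3]) → ✗
  j=2: antecedent true; consequent fails (none in [3,4]) → ✗
Fails at j=1 → formula fails.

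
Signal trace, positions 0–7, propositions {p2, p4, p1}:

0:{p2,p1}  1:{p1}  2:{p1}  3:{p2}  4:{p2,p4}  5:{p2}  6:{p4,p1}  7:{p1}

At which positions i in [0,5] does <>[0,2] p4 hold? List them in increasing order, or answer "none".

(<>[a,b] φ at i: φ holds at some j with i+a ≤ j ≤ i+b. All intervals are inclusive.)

2, 3, 4, 5

Evaluate at each i in [0,5]:
  i=0: ✗ (none in [0,2])
  i=1: ✗ (none in [1,3])
  i=2: ✓ (witness j=4)
  i=3: ✓ (witness j=4)
  i=4: ✓ (witness j=4)
  i=5: ✓ (witness j=6)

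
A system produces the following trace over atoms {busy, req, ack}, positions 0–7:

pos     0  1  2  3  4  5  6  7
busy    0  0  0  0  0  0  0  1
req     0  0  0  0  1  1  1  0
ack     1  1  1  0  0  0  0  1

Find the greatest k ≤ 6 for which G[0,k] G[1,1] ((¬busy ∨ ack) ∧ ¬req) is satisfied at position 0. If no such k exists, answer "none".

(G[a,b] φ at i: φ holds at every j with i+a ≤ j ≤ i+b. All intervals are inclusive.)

G[1,1] ((¬busy ∨ ack) ∧ ¬req) must hold from j=0 onward; find where it first fails.
  j=0: holds
  j=1: holds
  j=2: holds
  j=3: fails
Holds on [0,2], so largest k = 2.

2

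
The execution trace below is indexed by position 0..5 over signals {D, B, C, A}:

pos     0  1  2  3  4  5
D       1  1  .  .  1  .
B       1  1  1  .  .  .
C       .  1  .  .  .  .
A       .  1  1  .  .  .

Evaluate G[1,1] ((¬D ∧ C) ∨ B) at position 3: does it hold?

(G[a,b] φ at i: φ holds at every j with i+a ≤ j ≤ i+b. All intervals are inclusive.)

Check ((¬D ∧ C) ∨ B) at every j in [4,4]:
  j=4: false
Fails at j=4 → formula fails.

No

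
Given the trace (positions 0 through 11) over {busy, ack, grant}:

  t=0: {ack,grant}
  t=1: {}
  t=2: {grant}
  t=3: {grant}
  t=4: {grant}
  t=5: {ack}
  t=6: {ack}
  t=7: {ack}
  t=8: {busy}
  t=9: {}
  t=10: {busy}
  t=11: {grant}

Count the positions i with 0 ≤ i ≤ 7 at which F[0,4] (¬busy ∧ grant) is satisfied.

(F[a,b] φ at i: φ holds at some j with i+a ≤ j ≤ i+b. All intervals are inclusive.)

Evaluate at each i in [0,7]:
  i=0: ✓ (witness j=0)
  i=1: ✓ (witness j=2)
  i=2: ✓ (witness j=2)
  i=3: ✓ (witness j=3)
  i=4: ✓ (witness j=4)
  i=5: ✗ (none in [5,9])
  i=6: ✗ (none in [6,10])
  i=7: ✓ (witness j=11)
Positions where it holds: {0, 1, 2, 3, 4, 7} → 6.

6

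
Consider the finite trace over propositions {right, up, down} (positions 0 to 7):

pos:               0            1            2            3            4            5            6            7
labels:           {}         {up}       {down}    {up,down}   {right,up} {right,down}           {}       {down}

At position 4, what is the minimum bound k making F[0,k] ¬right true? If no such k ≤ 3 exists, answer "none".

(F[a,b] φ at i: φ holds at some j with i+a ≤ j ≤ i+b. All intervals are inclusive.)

2

Scan j = 4,5,… for ¬right:
  j=4: fails
  j=5: fails
  j=6: holds
First hit at j=6, so smallest k = 6-4 = 2.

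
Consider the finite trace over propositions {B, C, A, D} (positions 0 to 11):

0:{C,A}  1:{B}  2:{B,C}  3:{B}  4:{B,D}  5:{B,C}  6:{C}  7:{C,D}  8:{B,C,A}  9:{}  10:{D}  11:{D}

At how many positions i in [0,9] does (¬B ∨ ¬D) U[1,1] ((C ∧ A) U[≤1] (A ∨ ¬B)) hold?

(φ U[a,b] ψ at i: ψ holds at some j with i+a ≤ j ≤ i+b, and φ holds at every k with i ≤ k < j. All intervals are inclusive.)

Evaluate at each i in [0,9]:
  i=0: ✗ (no rhs in [1,1])
  i=1: ✗ (no rhs in [2,2])
  i=2: ✗ (no rhs in [3,3])
  i=3: ✗ (no rhs in [4,4])
  i=4: ✗ (no rhs in [5,5])
  i=5: ✓ (rhs at j=6; lhs holds on [5,5])
  i=6: ✓ (rhs at j=7; lhs holds on [6,6])
  i=7: ✓ (rhs at j=8; lhs holds on [7,7])
  i=8: ✓ (rhs at j=9; lhs holds on [8,8])
  i=9: ✓ (rhs at j=10; lhs holds on [9,9])
Positions where it holds: {5, 6, 7, 8, 9} → 5.

5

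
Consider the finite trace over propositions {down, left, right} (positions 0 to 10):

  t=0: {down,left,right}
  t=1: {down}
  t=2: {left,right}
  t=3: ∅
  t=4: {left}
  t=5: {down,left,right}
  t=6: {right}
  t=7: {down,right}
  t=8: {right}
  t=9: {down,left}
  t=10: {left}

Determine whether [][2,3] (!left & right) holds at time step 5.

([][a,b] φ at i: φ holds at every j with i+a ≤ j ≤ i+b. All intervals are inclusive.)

Check (!left & right) at every j in [7,8]:
  j=7: true
  j=8: true
All positions satisfy it → formula holds.

Holds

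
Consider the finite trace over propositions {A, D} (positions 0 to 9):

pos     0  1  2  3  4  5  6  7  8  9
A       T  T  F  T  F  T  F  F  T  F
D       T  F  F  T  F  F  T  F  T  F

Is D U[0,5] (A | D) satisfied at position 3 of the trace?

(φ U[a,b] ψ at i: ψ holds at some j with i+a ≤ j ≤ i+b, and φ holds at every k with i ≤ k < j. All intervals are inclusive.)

Holds

Need some j in [3,8] with (A | D), and D at every k in [3,j-1].
  j=3: (A | D) holds; no prefix to check → satisfied.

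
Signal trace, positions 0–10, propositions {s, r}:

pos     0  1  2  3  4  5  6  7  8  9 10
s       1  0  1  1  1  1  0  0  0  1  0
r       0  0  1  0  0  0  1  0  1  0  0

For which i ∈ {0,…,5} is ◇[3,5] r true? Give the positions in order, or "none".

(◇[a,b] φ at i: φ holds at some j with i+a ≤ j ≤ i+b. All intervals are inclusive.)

1, 2, 3, 4, 5

Evaluate at each i in [0,5]:
  i=0: ✗ (none in [3,5])
  i=1: ✓ (witness j=6)
  i=2: ✓ (witness j=6)
  i=3: ✓ (witness j=6)
  i=4: ✓ (witness j=8)
  i=5: ✓ (witness j=8)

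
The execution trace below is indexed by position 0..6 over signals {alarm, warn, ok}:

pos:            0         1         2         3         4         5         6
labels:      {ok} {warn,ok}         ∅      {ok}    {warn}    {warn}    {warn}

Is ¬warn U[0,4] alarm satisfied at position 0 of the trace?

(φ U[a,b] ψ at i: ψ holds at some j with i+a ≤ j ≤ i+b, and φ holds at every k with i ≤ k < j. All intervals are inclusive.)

False

Need some j in [0,4] with alarm, and ¬warn at every k in [0,j-1].
  j=0: alarm false.
  j=1: alarm false.
  j=2: alarm false.
  j=3: alarm false.
  j=4: alarm false.
No j in the window works → until fails.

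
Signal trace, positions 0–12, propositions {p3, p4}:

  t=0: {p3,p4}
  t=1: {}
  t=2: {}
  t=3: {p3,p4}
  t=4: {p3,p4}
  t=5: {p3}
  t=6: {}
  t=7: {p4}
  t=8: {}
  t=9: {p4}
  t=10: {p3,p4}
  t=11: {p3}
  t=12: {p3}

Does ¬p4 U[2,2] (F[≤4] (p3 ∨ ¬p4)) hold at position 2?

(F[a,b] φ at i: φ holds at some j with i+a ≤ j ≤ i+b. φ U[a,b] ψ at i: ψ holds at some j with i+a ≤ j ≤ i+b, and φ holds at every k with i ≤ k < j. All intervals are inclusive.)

Need some j in [4,4] with F[≤4] (p3 ∨ ¬p4), and ¬p4 at every k in [2,j-1].
  j=4: F[≤4] (p3 ∨ ¬p4) holds, but ¬p4 fails at k=3 → not this j.
No j in the window works → until fails.

Does not hold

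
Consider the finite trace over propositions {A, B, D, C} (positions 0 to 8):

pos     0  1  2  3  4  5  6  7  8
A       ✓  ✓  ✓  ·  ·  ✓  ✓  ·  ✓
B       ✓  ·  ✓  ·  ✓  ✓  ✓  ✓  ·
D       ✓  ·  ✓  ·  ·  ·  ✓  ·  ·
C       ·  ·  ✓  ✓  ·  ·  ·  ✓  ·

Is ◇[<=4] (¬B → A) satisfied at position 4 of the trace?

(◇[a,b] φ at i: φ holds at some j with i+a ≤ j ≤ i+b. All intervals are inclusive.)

Check (¬B → A) at each j in [4,8]:
  j=4: true
  j=5: true
  j=6: true
  j=7: true
  j=8: true
Found at j=4 → formula holds.

True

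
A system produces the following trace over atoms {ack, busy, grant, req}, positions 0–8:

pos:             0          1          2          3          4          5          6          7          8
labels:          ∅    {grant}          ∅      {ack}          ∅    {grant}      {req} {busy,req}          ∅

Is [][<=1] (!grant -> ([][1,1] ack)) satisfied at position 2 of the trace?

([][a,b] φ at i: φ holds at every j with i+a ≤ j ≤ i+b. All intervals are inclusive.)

Check (!grant -> ([][1,1] ack)) at every j in [2,3]:
  j=2: antecedent true; consequent holds on [3,3] → ✓
  j=3: antecedent true; consequent fails at 4 → ✗
Fails at j=3 → formula fails.

No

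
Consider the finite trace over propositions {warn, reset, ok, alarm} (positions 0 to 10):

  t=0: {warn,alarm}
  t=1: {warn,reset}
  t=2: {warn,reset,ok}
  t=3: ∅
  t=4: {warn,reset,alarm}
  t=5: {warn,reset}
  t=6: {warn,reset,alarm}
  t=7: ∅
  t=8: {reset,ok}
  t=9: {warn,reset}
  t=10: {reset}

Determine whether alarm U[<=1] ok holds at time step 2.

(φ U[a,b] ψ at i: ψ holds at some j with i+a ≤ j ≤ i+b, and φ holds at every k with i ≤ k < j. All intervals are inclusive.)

Need some j in [2,3] with ok, and alarm at every k in [2,j-1].
  j=2: ok holds; no prefix to check → satisfied.

Holds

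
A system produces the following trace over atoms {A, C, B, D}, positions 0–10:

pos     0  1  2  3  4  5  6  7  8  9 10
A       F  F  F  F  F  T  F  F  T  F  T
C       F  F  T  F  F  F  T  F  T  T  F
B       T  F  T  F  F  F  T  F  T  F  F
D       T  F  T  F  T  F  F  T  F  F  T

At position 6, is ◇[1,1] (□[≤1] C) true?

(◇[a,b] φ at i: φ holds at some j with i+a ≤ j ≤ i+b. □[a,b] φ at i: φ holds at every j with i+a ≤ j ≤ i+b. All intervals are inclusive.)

Does not hold

Check □[≤1] C at each j in [7,7]:
  j=7: fails at 7
No position in the window satisfies it → formula fails.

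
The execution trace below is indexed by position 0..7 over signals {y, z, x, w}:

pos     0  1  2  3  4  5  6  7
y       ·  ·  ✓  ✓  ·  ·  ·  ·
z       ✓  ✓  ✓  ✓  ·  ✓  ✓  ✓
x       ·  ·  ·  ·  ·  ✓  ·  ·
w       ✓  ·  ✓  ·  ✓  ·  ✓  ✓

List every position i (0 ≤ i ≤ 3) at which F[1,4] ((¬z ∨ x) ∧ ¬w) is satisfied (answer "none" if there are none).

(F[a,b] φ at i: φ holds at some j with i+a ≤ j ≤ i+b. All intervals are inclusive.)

Evaluate at each i in [0,3]:
  i=0: ✗ (none in [1,4])
  i=1: ✓ (witness j=5)
  i=2: ✓ (witness j=5)
  i=3: ✓ (witness j=5)

1, 2, 3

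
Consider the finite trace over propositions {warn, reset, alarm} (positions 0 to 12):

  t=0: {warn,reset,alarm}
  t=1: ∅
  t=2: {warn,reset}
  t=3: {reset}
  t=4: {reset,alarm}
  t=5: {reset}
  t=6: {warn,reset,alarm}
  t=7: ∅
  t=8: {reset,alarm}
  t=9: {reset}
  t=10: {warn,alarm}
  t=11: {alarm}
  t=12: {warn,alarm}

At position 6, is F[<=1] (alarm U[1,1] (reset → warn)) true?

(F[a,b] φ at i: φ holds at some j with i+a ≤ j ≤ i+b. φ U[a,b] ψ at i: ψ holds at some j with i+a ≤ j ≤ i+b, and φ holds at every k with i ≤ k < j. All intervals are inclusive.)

Holds

Check (alarm U[1,1] (reset → warn)) at each j in [6,7]:
  j=6: holds
  j=7: fails
Found at j=6 → formula holds.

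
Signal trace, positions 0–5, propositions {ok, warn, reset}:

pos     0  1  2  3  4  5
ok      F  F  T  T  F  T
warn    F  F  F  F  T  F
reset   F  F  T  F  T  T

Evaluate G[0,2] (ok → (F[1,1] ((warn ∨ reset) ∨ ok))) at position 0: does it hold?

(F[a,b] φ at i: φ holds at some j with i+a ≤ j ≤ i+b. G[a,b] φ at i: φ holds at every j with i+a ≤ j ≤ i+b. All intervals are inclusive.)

True

Check (ok → (F[1,1] ((warn ∨ reset) ∨ ok))) at every j in [0,2]:
  j=0: antecedent false → ✓
  j=1: antecedent false → ✓
  j=2: antecedent true; consequent holds (witness at 3) → ✓
All positions satisfy it → formula holds.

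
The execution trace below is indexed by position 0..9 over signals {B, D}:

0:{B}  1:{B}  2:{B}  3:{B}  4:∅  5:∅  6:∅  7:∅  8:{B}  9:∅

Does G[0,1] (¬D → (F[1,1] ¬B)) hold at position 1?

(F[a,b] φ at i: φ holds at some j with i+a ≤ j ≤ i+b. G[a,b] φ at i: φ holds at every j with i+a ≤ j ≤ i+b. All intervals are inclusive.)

False

Check (¬D → (F[1,1] ¬B)) at every j in [1,2]:
  j=1: antecedent true; consequent fails (none in [2,2]) → ✗
  j=2: antecedent true; consequent fails (none in [3,3]) → ✗
Fails at j=1 → formula fails.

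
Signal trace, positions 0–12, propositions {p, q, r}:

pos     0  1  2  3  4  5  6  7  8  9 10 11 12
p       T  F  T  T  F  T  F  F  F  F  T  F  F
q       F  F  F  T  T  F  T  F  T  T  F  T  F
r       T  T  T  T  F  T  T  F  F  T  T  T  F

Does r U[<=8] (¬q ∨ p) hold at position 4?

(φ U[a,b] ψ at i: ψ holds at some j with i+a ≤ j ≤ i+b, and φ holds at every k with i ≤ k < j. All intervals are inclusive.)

Need some j in [4,12] with (¬q ∨ p), and r at every k in [4,j-1].
  j=4: (¬q ∨ p) false.
  j=5: (¬q ∨ p) holds, but r fails at k=4 → not this j.
  j=6: (¬q ∨ p) false.
  j=7: (¬q ∨ p) holds, but r fails at k=4 → not this j.
  j=8: (¬q ∨ p) false.
  j=9: (¬q ∨ p) false.
  j=10: (¬q ∨ p) holds, but r fails at k=4 → not this j.
  j=11: (¬q ∨ p) false.
  j=12: (¬q ∨ p) holds, but r fails at k=4 → not this j.
No j in the window works → until fails.

Does not hold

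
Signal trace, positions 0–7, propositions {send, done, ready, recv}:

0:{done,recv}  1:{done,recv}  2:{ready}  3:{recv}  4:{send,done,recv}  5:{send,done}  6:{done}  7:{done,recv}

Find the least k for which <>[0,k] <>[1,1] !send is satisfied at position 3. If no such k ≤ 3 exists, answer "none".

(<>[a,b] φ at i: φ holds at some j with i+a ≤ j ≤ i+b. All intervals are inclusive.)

Scan j = 3,4,… for <>[1,1] !send:
  j=3: fails
  j=4: fails
  j=5: holds
First hit at j=5, so smallest k = 5-3 = 2.

2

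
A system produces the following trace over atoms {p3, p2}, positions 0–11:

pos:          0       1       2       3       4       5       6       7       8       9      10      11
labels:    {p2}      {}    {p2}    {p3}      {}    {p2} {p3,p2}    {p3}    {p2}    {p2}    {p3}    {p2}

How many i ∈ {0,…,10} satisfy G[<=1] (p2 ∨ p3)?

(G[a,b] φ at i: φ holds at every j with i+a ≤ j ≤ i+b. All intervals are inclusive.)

7

Evaluate at each i in [0,10]:
  i=0: ✗ (fails at j=1)
  i=1: ✗ (fails at j=1)
  i=2: ✓ (all of [2,3])
  i=3: ✗ (fails at j=4)
  i=4: ✗ (fails at j=4)
  i=5: ✓ (all of [5,6])
  i=6: ✓ (all of [6,7])
  i=7: ✓ (all of [7,8])
  i=8: ✓ (all of [8,9])
  i=9: ✓ (all of [9,10])
  i=10: ✓ (all of [10,11])
Positions where it holds: {2, 5, 6, 7, 8, 9, 10} → 7.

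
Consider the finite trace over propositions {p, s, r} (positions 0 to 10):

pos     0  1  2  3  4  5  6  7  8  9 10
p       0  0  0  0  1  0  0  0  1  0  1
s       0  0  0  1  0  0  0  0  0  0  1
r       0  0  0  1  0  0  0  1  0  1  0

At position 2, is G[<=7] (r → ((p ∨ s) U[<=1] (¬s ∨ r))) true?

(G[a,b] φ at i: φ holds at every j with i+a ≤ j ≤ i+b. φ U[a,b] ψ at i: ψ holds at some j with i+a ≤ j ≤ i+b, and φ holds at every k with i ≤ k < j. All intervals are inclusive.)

Check (r → ((p ∨ s) U[<=1] (¬s ∨ r))) at every j in [2,9]:
  j=2: antecedent false → ✓
  j=3: antecedent true; consequent holds → ✓
  j=4: antecedent false → ✓
  j=5: antecedent false → ✓
  j=6: antecedent false → ✓
  j=7: antecedent true; consequent holds → ✓
  j=8: antecedent false → ✓
  j=9: antecedent true; consequent holds → ✓
All positions satisfy it → formula holds.

True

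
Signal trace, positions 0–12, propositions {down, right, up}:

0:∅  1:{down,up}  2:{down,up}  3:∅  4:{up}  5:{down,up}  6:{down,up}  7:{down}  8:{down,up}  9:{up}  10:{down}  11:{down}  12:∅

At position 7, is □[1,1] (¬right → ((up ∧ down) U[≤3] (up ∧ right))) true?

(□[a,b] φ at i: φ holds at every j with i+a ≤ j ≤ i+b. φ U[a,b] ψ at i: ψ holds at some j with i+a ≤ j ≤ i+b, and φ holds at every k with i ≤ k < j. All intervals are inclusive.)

False

Check (¬right → ((up ∧ down) U[≤3] (up ∧ right))) at every j in [8,8]:
  j=8: antecedent true; consequent fails → ✗
Fails at j=8 → formula fails.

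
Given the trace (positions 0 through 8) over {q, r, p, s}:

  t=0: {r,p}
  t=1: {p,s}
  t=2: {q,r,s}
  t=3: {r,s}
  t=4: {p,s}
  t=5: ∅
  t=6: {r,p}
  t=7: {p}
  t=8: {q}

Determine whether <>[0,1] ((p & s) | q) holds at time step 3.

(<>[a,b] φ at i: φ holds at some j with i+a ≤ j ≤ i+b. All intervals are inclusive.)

Check ((p & s) | q) at each j in [3,4]:
  j=3: false
  j=4: true
Found at j=4 → formula holds.

Yes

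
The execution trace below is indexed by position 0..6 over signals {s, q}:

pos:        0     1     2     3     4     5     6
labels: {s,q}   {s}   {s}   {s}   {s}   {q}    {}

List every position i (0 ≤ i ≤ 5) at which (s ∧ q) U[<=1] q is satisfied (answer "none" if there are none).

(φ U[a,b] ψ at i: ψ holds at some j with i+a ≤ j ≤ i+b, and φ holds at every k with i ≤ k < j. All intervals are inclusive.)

Evaluate at each i in [0,5]:
  i=0: ✓ (rhs at j=0)
  i=1: ✗ (no rhs in [1,2])
  i=2: ✗ (no rhs in [2,3])
  i=3: ✗ (no rhs in [3,4])
  i=4: ✗ (lhs fails at k=4 before rhs at j=5)
  i=5: ✓ (rhs at j=5)

0, 5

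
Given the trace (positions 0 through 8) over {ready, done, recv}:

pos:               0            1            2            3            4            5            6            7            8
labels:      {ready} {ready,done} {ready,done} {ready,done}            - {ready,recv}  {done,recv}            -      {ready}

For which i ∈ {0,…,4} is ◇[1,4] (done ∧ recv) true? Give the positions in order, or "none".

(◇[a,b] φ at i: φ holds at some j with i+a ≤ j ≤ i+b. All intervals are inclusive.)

2, 3, 4

Evaluate at each i in [0,4]:
  i=0: ✗ (none in [1,4])
  i=1: ✗ (none in [2,5])
  i=2: ✓ (witness j=6)
  i=3: ✓ (witness j=6)
  i=4: ✓ (witness j=6)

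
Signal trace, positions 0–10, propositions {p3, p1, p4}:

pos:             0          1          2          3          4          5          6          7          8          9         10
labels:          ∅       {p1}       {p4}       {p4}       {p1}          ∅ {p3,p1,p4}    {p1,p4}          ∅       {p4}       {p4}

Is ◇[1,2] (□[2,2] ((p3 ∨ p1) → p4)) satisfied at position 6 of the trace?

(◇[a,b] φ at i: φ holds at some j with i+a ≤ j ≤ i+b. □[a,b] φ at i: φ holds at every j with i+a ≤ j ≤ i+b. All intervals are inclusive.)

Check □[2,2] ((p3 ∨ p1) → p4) at each j in [7,8]:
  j=7: holds on [9,9]
  j=8: holds on [10,10]
Found at j=7 → formula holds.

Holds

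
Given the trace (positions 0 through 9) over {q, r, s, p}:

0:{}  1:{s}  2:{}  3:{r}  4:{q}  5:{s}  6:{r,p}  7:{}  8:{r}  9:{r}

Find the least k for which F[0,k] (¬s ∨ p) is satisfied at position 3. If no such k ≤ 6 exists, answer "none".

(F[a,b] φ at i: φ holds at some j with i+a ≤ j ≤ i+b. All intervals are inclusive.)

0

Scan j = 3,4,… for (¬s ∨ p):
  j=3: holds
First hit at j=3, so smallest k = 3-3 = 0.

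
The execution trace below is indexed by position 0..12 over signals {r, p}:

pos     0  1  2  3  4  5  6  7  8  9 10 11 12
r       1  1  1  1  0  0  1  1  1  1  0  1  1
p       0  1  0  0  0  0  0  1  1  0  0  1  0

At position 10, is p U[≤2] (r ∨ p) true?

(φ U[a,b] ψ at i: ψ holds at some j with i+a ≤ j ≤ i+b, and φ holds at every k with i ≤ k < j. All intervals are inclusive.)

False

Need some j in [10,12] with (r ∨ p), and p at every k in [10,j-1].
  j=10: (r ∨ p) false.
  j=11: (r ∨ p) holds, but p fails at k=10 → not this j.
  j=12: (r ∨ p) holds, but p fails at k=10 → not this j.
No j in the window works → until fails.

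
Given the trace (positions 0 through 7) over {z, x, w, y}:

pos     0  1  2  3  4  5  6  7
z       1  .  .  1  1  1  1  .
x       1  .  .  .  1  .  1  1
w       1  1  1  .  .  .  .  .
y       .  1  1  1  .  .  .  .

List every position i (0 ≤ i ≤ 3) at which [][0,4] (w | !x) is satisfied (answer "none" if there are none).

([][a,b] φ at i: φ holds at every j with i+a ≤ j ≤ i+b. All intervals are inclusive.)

Evaluate at each i in [0,3]:
  i=0: ✗ (fails at j=4)
  i=1: ✗ (fails at j=4)
  i=2: ✗ (fails at j=4)
  i=3: ✗ (fails at j=4)

none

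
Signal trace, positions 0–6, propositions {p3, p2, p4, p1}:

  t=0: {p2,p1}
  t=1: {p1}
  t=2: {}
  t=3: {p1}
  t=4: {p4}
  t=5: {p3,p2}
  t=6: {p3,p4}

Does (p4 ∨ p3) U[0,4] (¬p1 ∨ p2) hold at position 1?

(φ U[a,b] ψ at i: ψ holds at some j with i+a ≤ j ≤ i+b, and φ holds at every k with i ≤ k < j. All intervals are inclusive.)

Need some j in [1,5] with (¬p1 ∨ p2), and (p4 ∨ p3) at every k in [1,j-1].
  j=1: (¬p1 ∨ p2) false.
  j=2: (¬p1 ∨ p2) holds, but (p4 ∨ p3) fails at k=1 → not this j.
  j=3: (¬p1 ∨ p2) false.
  j=4: (¬p1 ∨ p2) holds, but (p4 ∨ p3) fails at k=1 → not this j.
  j=5: (¬p1 ∨ p2) holds, but (p4 ∨ p3) fails at k=1 → not this j.
No j in the window works → until fails.

Does not hold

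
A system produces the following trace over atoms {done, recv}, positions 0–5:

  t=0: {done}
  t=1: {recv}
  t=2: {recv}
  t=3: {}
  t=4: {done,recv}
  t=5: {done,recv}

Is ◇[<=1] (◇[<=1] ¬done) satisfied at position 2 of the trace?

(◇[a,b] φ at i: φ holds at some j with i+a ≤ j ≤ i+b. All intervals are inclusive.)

Check ◇[<=1] ¬done at each j in [2,3]:
  j=2: holds (witness at 2)
  j=3: holds (witness at 3)
Found at j=2 → formula holds.

Holds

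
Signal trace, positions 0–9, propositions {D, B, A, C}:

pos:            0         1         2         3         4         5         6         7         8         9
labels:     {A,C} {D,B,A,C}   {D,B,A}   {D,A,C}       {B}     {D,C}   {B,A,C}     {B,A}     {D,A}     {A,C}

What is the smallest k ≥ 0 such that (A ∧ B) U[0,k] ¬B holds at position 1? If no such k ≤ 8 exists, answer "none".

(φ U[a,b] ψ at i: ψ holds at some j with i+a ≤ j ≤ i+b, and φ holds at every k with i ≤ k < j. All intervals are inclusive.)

2

Need earliest j ≥ 1 with ¬B, and (A ∧ B) at every k in [1,j-1].
  j=1: rhs fails.
  j=2: rhs fails.
  j=3: rhs holds; lhs holds on [1,2]. k = 2.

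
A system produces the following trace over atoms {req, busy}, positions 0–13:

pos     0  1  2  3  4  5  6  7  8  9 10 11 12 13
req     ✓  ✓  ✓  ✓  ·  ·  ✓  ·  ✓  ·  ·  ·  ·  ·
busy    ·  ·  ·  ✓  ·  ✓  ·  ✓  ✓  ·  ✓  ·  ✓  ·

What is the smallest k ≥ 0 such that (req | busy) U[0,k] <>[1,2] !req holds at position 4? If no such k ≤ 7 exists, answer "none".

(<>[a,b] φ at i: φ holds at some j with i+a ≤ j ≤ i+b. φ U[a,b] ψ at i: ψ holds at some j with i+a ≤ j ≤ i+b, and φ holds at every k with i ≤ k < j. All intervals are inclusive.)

0

Need earliest j ≥ 4 with <>[1,2] !req, and (req | busy) at every k in [4,j-1].
  j=4: rhs holds (empty prefix). k = 0.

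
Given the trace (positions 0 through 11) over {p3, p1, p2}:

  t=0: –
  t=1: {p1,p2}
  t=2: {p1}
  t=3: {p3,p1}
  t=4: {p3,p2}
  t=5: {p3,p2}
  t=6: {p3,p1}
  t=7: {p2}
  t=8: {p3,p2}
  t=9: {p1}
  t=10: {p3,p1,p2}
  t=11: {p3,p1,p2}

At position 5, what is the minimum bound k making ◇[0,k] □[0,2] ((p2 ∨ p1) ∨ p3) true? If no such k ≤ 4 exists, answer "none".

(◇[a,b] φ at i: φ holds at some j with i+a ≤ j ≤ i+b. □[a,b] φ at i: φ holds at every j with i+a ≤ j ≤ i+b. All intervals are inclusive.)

Scan j = 5,6,… for □[0,2] ((p2 ∨ p1) ∨ p3):
  j=5: holds
First hit at j=5, so smallest k = 5-5 = 0.

0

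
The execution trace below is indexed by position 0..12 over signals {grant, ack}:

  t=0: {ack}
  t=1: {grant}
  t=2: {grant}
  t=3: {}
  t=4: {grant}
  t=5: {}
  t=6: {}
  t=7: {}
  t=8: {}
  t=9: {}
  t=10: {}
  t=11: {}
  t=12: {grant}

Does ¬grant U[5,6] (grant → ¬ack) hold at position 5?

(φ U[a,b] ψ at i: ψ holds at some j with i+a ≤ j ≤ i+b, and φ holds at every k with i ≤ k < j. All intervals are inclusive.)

Yes

Need some j in [10,11] with (grant → ¬ack), and ¬grant at every k in [5,j-1].
  j=10: (grant → ¬ack) holds; ¬grant holds at every k in [5,9] → satisfied.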